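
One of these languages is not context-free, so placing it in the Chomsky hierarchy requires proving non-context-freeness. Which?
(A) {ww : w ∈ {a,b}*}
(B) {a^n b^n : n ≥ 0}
(A) {ww : w ∈ {a,b}*}

(A) {ww : w ∈ {a,b}*} requires the CFL pumping lemma.

- {a^n b^n : n ≥ 0} is context-free (but not regular)
  • Can be shown non-regular with the regular pumping lemma
  • After pumping, the number of a's and b's become unequal

- {ww : w ∈ {a,b}*} is NOT context-free
  • Requires the CFL pumping lemma to prove
  • Cannot verify equality of two arbitrary substrings

The CFL pumping lemma is "stronger" in that it can prove non-membership
in the larger class of context-free languages.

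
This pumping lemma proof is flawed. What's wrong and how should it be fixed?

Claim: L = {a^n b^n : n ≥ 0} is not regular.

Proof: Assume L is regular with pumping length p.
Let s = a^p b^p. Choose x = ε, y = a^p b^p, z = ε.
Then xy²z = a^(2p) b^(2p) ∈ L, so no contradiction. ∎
Error: The decomposition violates |xy| ≤ p. With y = a^p b^p, |xy| = |y| = 2p > p. (The proof also miscomputes xy²z, which would be a^p b^p a^p b^p rather than a^(2p) b^(2p), and it wrongly treats one harmless decomposition as settling the matter — the prover does not get to choose the decomposition.)

Correction: The pumping lemma requires |xy| ≤ p, and the argument must handle every decomposition satisfying |xy| ≤ p, |y| ≥ 1. Since s starts with p a's, any such y consists only of a's, say y = a^k with k ≥ 1. Then xy²z = a^(p+k) b^p has unequal numbers of a's and b's, so xy²z ∉ L — the required contradiction.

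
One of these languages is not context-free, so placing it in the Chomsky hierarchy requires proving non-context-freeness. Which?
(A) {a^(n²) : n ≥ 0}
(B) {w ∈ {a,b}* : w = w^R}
(A) {a^(n²) : n ≥ 0}

(A) {a^(n²) : n ≥ 0} requires the CFL pumping lemma.

- {w ∈ {a,b}* : w = w^R} is context-free (but not regular)
  • Can be shown non-regular with the regular pumping lemma
  • After pumping, the string is no longer symmetric

- {a^(n²) : n ≥ 0} is NOT context-free
  • Requires the CFL pumping lemma to prove
  • Gaps between squares grow unboundedly

The CFL pumping lemma is "stronger" in that it can prove non-membership
in the larger class of context-free languages.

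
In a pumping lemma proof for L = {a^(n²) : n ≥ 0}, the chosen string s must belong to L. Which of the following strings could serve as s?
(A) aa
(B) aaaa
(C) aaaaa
(B) aaaa

The pumping lemma is applied to a string s that lies in L, so first check membership of each option:
- (A) aa has length 2, strictly between 1² = 1 and 2² = 4, so it is not in L ✗
- (B) aaaa has length 4 = 2², a perfect square, so it is in L ✓
- (C) aaaaa has length 5, strictly between 2² = 4 and 3² = 9, so it is not in L ✗

Only (B) aaaa is in L, so it is the only candidate that could play the role of s.
(In a complete proof one picks s in terms of the pumping length p so that |s| ≥ p is guaranteed; a fixed string like aaaa illustrates the shape of such an s.)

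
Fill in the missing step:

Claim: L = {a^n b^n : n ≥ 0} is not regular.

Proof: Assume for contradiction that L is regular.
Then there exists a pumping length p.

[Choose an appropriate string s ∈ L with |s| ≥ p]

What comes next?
s = a^p b^p

This string is in L (has equal a's and b's) and has length 2p ≥ p.
Any decomposition xyz with |xy| ≤ p means y consists only of a's,
so pumping will unbalance the counts.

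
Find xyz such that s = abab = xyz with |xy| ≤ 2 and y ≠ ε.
x = '', y = 'a', z = 'bab'

For s = abab and p = 2, one valid decomposition is:
- x = '' (length 0)
- y = 'a' (length 1)
- z = 'bab' (length 3)

Verification:
- xyz = '' + 'a' + 'bab' = abab ✓
- |xy| = 1 ≤ 2 ✓
- |y| = 1 > 0 ✓

All pumping lemma constraints are satisfied.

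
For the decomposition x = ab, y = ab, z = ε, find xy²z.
ababab

Given x = 'ab', y = 'ab', z = '' and i = 2:

xy^2z = x + y·y·...·y (2 times) + z
       = 'ab' + 'ab'^2 + ''
       = 'ab' + 'abab' + ''
       = 'ababab'

The pumped string is 'ababab' with length 6.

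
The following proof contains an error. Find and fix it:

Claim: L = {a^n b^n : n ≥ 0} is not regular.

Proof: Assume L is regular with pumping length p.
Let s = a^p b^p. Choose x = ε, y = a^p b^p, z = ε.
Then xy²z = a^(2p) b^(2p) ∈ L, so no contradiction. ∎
Error: The decomposition violates |xy| ≤ p. With y = a^p b^p, |xy| = |y| = 2p > p. (The proof also miscomputes xy²z, which would be a^p b^p a^p b^p rather than a^(2p) b^(2p), and it wrongly treats one harmless decomposition as settling the matter — the prover does not get to choose the decomposition.)

Correction: The pumping lemma requires |xy| ≤ p, and the argument must handle every decomposition satisfying |xy| ≤ p, |y| ≥ 1. Since s starts with p a's, any such y consists only of a's, say y = a^k with k ≥ 1. Then xy²z = a^(p+k) b^p has unequal numbers of a's and b's, so xy²z ∉ L — the required contradiction.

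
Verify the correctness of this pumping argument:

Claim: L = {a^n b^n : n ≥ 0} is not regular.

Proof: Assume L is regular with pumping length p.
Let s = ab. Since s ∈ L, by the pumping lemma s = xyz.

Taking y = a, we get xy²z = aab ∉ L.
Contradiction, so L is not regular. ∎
The proof is INCORRECT.

Error: The string s = ab may be shorter than p.
The pumping lemma only applies to strings with |s| ≥ p, and p is not under our control.
We must choose s in terms of p, e.g. s = a^p b^p, to ensure |s| ≥ p.
(The proof also fixes one particular y; a valid argument must handle every decomposition with |xy| ≤ p and |y| ≥ 1 — for s = a^p b^p this forces y = a^k, and then xy²z = a^(p+k) b^p ∉ L.)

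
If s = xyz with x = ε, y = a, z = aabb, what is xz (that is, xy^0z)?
aabb

Given x = '', y = 'a', z = 'aabb' and i = 0:

xy^0z = x + y·y·...·y (0 times) + z
       = '' + 'a'^0 + 'aabb'
       = '' + '' + 'aabb'
       = 'aabb'

The pumped string is 'aabb' with length 4.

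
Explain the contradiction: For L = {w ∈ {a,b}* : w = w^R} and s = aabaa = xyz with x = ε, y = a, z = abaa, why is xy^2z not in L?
xy²z = aaabaa ∉ L

Pumping with i = 2 replaces y = a by y² = aa:
- Original: s = xyz = aabaa; aabaa reversed is aabaa, the same string, so it is a palindrome and is in L
- Pumped: xy²z = ε · aa · abaa = aaabaa
- aaabaa reversed is aabaaa ≠ aaabaa, so it is not a palindrome and is not in L

The pumping lemma would require xy²z ∈ L, so this decomposition yields a contradiction.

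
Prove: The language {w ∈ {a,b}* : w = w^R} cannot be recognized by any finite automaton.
Assume for contradiction that L is regular, and let p ≥ 1 be the pumping length given by the pumping lemma.
Choose s = a^p b a^p. Then s ∈ L (it reads the same in both directions) and |s| = 2p + 1 ≥ p.
By the pumping lemma, s = xyz for some x, y, z with |xy| ≤ p, |y| ≥ 1, and xy^i z ∈ L for every i ≥ 0.
Since |xy| ≤ p and the first p symbols of s are all a's, y = a^k for some k with 1 ≤ k ≤ p.

Take i = 2: xy²z = a^(p + k) b a^p.
Its reversal is a^p b a^(p + k). These differ because the block of a's before the unique b has length p + k in one and p in the other, and p + k ≠ p since k ≥ 1. So xy²z is not a palindrome, i.e. xy²z ∉ L.

This contradicts the pumping lemma, which requires xy^i z ∈ L for all i ≥ 0.
Hence L = {w ∈ {a,b}* : w = w^R} is not regular. ∎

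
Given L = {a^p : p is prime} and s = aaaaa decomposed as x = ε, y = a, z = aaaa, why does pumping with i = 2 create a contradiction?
xy²z = aaaaaa ∉ L

Pumping with i = 2 replaces y = a by y² = aa:
- Original: s = xyz = aaaaa; aaaaa has length 5, which is prime, so it is in L
- Pumped: xy²z = ε · aa · aaaa = aaaaaa
- aaaaaa has length 6 = 2 × 3, which is not prime, so it is not in L

The pumping lemma would require xy²z ∈ L, so this decomposition yields a contradiction.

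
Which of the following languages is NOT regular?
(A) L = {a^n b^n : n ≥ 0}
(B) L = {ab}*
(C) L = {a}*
(A) {a^n b^n : n ≥ 0}

(A) L = {a^n b^n : n ≥ 0} is NOT regular.

The pumping lemma can be used to prove this:
After pumping, the number of a's and b's become unequal

The other languages are regular because they can be recognized by finite automata.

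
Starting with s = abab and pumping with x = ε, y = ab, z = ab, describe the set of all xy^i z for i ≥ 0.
{xy^i z : i ≥ 0} = {(ab)^(i+1) : i ≥ 0} = {ab, abab, ababab, ...}

With x = ε, y = ab, z = ab: Pumping 'ab' gives strings of alternating a's and b's.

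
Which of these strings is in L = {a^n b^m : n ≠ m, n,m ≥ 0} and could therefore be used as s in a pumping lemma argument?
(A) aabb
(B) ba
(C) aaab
(C) aaab

The pumping lemma is applied to a string s that lies in L, so first check membership of each option:
- (A) aabb = a^2 b^2 has n = m = 2, so it is not in L ✗
- (B) ba has an a after a b, so it is not of the form a^n b^m and is not in L ✗
- (C) aaab = a^3 b^1 with 3 ≠ 1, so it is in L ✓

Only (C) aaab is in L, so it is the only candidate that could play the role of s.
(In a complete proof one picks s in terms of the pumping length p so that |s| ≥ p is guaranteed; a fixed string like aaab illustrates the shape of such an s.)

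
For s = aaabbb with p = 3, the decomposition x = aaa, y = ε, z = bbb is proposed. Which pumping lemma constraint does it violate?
Violated: |y| > 0

The decomposition x = aaa, y = ε, z = bbb for s = aaabbb with p = 3
violates the constraint: |y| > 0

|y| = 0, but the pumping lemma requires |y| > 0 (y must be non-empty).

Pumping lemma constraints:
1. xyz = s (decomposition is valid)
2. |xy| ≤ p
3. |y| > 0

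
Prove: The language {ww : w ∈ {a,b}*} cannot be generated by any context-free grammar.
Assume for contradiction that L is context-free, and let p ≥ 1 be the pumping length given by the pumping lemma for CFLs.
Choose s = a^p b^p a^p b^p. Then s ∈ L (take w = a^p b^p) and |s| = 4p ≥ p.
By the CFL pumping lemma, s = uvxyz for some u, v, x, y, z with |vxy| ≤ p, |vy| ≥ 1, and uv^i xy^i z ∈ L for every i ≥ 0.

Write s as four blocks A₁ B₁ A₂ B₂ with A₁ = A₂ = a^p and B₁ = B₂ = b^p. Since |vxy| ≤ p, the window vxy lies inside at most two adjacent blocks. Take i = 0 and let t = uxz, so |t| = 4p − |vy| with 1 ≤ |vy| ≤ p. If |t| is odd, t ∉ L immediately, so assume |vy| is even (hence |vy| ≥ 2) and |t|/2 = 2p − |vy|/2, which satisfies p ≤ |t|/2 ≤ 2p − 1.

Case 1 (vxy inside A₁B₁): t = a^(p−j) b^(p−l) a^p b^p with j + l = |vy|. The second half of t has length < 2p, so it is a suffix of the trailing a^p b^p and ends in b; the first half is a^(p−j) b^(p−l) a^((j+l)/2), which ends in a because (j+l)/2 ≥ 1. The halves differ, so t ∉ L.

Case 2 (vxy inside B₁A₂, straddling the middle): t = a^p b^(p−j) a^(p−l) b^p with j + l = |vy|. If t = ww, then w is a prefix of t of length ≥ p, so w begins with a^p; and w is a suffix of t of length ≥ p, so w ends with b^p. That forces |w| ≥ 2p, contradicting |w| = |t|/2 ≤ 2p − 1. So t ∉ L.

Case 3 (vxy inside A₂B₂): t = a^p b^p a^(p−j) b^(p−l) with j + l = |vy|. The first half of t is a prefix of a^p b^p, so it begins with a; the second half is b^((j+l)/2) a^(p−j) b^(p−l), which begins with b. The halves differ, so t ∉ L.

In every case uv⁰xy⁰z = uxz ∉ L.

This contradicts the CFL pumping lemma, which requires uv^i xy^i z ∈ L for all i ≥ 0.
Hence L = {ww : w ∈ {a,b}*} is not context-free. ∎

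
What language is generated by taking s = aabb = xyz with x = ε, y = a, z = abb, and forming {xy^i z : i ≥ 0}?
{xy^i z : i ≥ 0} = {a^(i+1) b^2 : i ≥ 0} = {abb, aabb, aaabb, ...}

With x = ε, y = a, z = abb: Starting with aabb and pumping the first 'a' (z = abb keeps the second 'a'), we get strings with i+1 a's followed by 2 b's for i = 0, 1, 2, ...; note bb is not produced because z always contributes one a.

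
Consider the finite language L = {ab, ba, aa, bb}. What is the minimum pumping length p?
p = 3

For a finite language L, the pumping lemma holds vacuously if p > max|s| for s ∈ L.

The longest string in L = {ab, ba, aa, bb} has length 2.
If p = 3, then no string s ∈ L has |s| ≥ p, so the condition is vacuously true.

The minimum pumping length is p = 3.

Why no smaller p works: for any p ≤ 2, the longest string s ∈ L has |s| = 2 ≥ p, so it would
have to be pumpable; but pumping up (i = 2, 3, ...) produces ever longer strings, which cannot all lie in the
finite language L. So the pumping property fails for every p ≤ 2.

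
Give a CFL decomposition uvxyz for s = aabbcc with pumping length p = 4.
u='a', v='a', x='bb', y='c', z='c'

For s = aabbcc with pumping length p = 4:

One valid decomposition:
- u = 'a'
- v = 'a'
- x = 'bb'
- y = 'c'
- z = 'c'

Verification:
- uvxyz = 'a' + 'a' + 'bb' + 'c' + 'c' = aabbcc ✓
- |vxy| = |'abbc'| = 4 ≤ 4 ✓
- |vy| = |'ac'| = 2 > 0 ✓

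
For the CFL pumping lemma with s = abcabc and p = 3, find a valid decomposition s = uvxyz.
u='ab', v='c', x='a', y='b', z='c'

For s = abcabc with pumping length p = 3:

One valid decomposition:
- u = 'ab'
- v = 'c'
- x = 'a'
- y = 'b'
- z = 'c'

Verification:
- uvxyz = 'ab' + 'c' + 'a' + 'b' + 'c' = abcabc ✓
- |vxy| = |'cab'| = 3 ≤ 3 ✓
- |vy| = |'cb'| = 2 > 0 ✓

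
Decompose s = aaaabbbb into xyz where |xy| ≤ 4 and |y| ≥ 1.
x = '', y = 'aaa', z = 'abbbb'

For s = aaaabbbb and p = 4, one valid decomposition is:
- x = '' (length 0)
- y = 'aaa' (length 3)
- z = 'abbbb' (length 5)

Verification:
- xyz = '' + 'aaa' + 'abbbb' = aaaabbbb ✓
- |xy| = 3 ≤ 4 ✓
- |y| = 3 > 0 ✓

All pumping lemma constraints are satisfied.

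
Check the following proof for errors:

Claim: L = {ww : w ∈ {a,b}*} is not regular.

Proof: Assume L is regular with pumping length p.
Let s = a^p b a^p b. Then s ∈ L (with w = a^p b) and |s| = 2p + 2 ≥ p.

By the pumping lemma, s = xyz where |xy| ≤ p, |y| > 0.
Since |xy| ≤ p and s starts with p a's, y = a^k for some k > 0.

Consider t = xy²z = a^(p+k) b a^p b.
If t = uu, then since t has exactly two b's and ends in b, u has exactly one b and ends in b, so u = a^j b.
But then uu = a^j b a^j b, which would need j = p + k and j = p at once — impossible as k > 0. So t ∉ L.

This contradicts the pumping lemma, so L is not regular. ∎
The proof is correct.

This proof is valid because:
1. s = a^p b a^p b is in L and is chosen in terms of p, so |s| ≥ p holds for every p
2. The decomposition analysis is correct: |xy| ≤ p forces y to lie inside the leading a's
3. The contradiction is valid: the argument shows a^(p+k) b a^p b cannot be split into two equal halves
4. The conclusion follows logically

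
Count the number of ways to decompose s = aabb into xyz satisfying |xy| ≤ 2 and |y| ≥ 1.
3

For s = 'aabb' with pumping length p = 2:

Constraints: |xy| ≤ 2, |y| > 0

Valid decompositions (|xy| ≤ p, |y| ≥ 1):
  • x='', y='a', z='abb'
  • x='a', y='a', z='bb'
  • x='', y='aa', z='bb'

Total count: 3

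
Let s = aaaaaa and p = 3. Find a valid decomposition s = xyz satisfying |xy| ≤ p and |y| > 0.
x = 'a', y = 'a', z = 'aaaa'

For s = aaaaaa and p = 3, one valid decomposition is:
- x = 'a' (length 1)
- y = 'a' (length 1)
- z = 'aaaa' (length 4)

Verification:
- xyz = 'a' + 'a' + 'aaaa' = aaaaaa ✓
- |xy| = 2 ≤ 3 ✓
- |y| = 1 > 0 ✓

All pumping lemma constraints are satisfied.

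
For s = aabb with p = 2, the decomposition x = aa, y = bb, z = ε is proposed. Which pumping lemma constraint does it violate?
Violated: |xy| ≤ p

The decomposition x = aa, y = bb, z = ε for s = aabb with p = 2
violates the constraint: |xy| ≤ p

|xy| = |aabb| = 4 > 2 = p. The decomposition puts too many characters in xy.

Pumping lemma constraints:
1. xyz = s (decomposition is valid)
2. |xy| ≤ p
3. |y| > 0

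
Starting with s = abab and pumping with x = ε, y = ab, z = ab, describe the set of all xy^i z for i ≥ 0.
{xy^i z : i ≥ 0} = {(ab)^(i+1) : i ≥ 0} = {ab, abab, ababab, ...}

With x = ε, y = ab, z = ab: Pumping 'ab' gives strings of alternating a's and b's.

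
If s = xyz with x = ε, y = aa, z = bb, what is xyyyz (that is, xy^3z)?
aaaaaabb

Given x = '', y = 'aa', z = 'bb' and i = 3:

xy^3z = x + y·y·...·y (3 times) + z
       = '' + 'aa'^3 + 'bb'
       = '' + 'aaaaaa' + 'bb'
       = 'aaaaaabb'

The pumped string is 'aaaaaabb' with length 8.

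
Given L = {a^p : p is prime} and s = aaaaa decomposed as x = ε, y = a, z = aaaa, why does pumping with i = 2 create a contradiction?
xy²z = aaaaaa ∉ L

Pumping with i = 2 replaces y = a by y² = aa:
- Original: s = xyz = aaaaa; aaaaa has length 5, which is prime, so it is in L
- Pumped: xy²z = ε · aa · aaaa = aaaaaa
- aaaaaa has length 6 = 2 × 3, which is not prime, so it is not in L

The pumping lemma would require xy²z ∈ L, so this decomposition yields a contradiction.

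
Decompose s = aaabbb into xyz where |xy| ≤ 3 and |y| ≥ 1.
x = '', y = 'a', z = 'aabbb'

For s = aaabbb and p = 3, one valid decomposition is:
- x = '' (length 0)
- y = 'a' (length 1)
- z = 'aabbb' (length 5)

Verification:
- xyz = '' + 'a' + 'aabbb' = aaabbb ✓
- |xy| = 1 ≤ 3 ✓
- |y| = 1 > 0 ✓

All pumping lemma constraints are satisfied.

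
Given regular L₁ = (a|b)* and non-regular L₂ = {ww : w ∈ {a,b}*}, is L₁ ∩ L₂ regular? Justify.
No — L₁ ∩ L₂ is not regular.

(a|b)* is all strings over {a,b}, so L₁ ∩ L₂ = {ww : w ∈ {a,b}*} = L₂ itself, which is not regular (pump s = a^p b a^p b).

Note that the bare facts "L₁ regular, L₂ non-regular" do not settle the question by themselves: the closure of regular languages under ∪, ∩, complement and difference applies only when BOTH operands are regular. With a non-regular operand the result can come out regular or non-regular depending on the specific languages, so one has to work out L₁ ∩ L₂ for this particular pair, as above.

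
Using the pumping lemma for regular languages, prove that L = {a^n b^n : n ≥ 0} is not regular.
Assume for contradiction that L is regular, and let p ≥ 1 be the pumping length given by the pumping lemma.
Choose s = a^p b^p. Then s ∈ L and |s| = 2p ≥ p.
By the pumping lemma, s = xyz for some x, y, z with |xy| ≤ p, |y| ≥ 1, and xy^i z ∈ L for every i ≥ 0.
Since |xy| ≤ p and the first p symbols of s are all a's, we must have y = a^k for some k with 1 ≤ k ≤ p.

Take i = 2: xy²z = a^(p + k) b^p.
This string has p + k a's but p b's, and p + k > p because k ≥ 1. So xy²z ∉ L.

This contradicts the pumping lemma, which requires xy^i z ∈ L for all i ≥ 0.
Hence L = {a^n b^n : n ≥ 0} is not regular. ∎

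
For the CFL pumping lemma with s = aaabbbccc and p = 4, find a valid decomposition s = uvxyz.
u='aa', v='a', x='bb', y='b', z='ccc'

For s = aaabbbccc with pumping length p = 4:

One valid decomposition:
- u = 'aa'
- v = 'a'
- x = 'bb'
- y = 'b'
- z = 'ccc'

Verification:
- uvxyz = 'aa' + 'a' + 'bb' + 'b' + 'ccc' = aaabbbccc ✓
- |vxy| = |'abbb'| = 4 ≤ 4 ✓
- |vy| = |'ab'| = 2 > 0 ✓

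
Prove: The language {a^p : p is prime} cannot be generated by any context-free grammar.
Assume for contradiction that L is context-free, and let p ≥ 1 be the pumping length given by the pumping lemma for CFLs.
Choose a prime q with q ≥ p and let s = a^q. Then s ∈ L and |s| = q ≥ p.
By the CFL pumping lemma, s = uvxyz for some u, v, x, y, z with |vxy| ≤ p, |vy| ≥ 1, and uv^i xy^i z ∈ L for every i ≥ 0.
All symbols are a's, so only lengths matter: let k = |vy|, with 1 ≤ k ≤ p. Then |uv^i xy^i z| = q + (i − 1)k.

Take i = q + 1: the length is q + qk = q(k + 1).
Both factors satisfy q ≥ 2 and k + 1 ≥ 2, so q(k + 1) is composite and uv^(q+1) xy^(q+1) z ∉ L.

This contradicts the CFL pumping lemma, which requires uv^i xy^i z ∈ L for all i ≥ 0.
Hence L = {a^p : p is prime} is not context-free. ∎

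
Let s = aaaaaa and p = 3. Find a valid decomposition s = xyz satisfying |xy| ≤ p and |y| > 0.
x = 'a', y = 'aa', z = 'aaa'

For s = aaaaaa and p = 3, one valid decomposition is:
- x = 'a' (length 1)
- y = 'aa' (length 2)
- z = 'aaa' (length 3)

Verification:
- xyz = 'a' + 'aa' + 'aaa' = aaaaaa ✓
- |xy| = 3 ≤ 3 ✓
- |y| = 2 > 0 ✓

All pumping lemma constraints are satisfied.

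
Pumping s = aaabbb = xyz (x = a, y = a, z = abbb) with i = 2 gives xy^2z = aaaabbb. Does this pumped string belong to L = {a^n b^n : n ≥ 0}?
No

xy²z = a · aa · abbb = aaaabbb.
aaaabbb has 4 a's and 3 b's; 4 ≠ 3, so it is not in L.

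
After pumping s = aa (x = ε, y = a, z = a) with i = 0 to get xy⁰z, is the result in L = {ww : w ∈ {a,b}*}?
No

xy⁰z = ε · ε · a = a.
a has odd length 1, so it cannot be written as ww and is not in L.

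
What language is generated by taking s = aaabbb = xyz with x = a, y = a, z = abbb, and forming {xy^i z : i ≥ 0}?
{xy^i z : i ≥ 0} = {a^(2+i) b^3 : i ≥ 0} = {aabbb, aaabbb, aaaabbb, ...}

With x = a, y = a, z = abbb: Starting with aaabbb and pumping the second 'a', we get strings with 2+i a's followed by 3 b's for i = 0, 1, 2, ...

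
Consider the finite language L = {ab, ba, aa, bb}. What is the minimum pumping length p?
p = 3

For a finite language L, the pumping lemma holds vacuously if p > max|s| for s ∈ L.

The longest string in L = {ab, ba, aa, bb} has length 2.
If p = 3, then no string s ∈ L has |s| ≥ p, so the condition is vacuously true.

The minimum pumping length is p = 3.

Why no smaller p works: for any p ≤ 2, the longest string s ∈ L has |s| = 2 ≥ p, so it would
have to be pumpable; but pumping up (i = 2, 3, ...) produces ever longer strings, which cannot all lie in the
finite language L. So the pumping property fails for every p ≤ 2.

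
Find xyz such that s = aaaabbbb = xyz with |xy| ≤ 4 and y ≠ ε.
x = 'aaa', y = 'a', z = 'bbbb'

For s = aaaabbbb and p = 4, one valid decomposition is:
- x = 'aaa' (length 3)
- y = 'a' (length 1)
- z = 'bbbb' (length 4)

Verification:
- xyz = 'aaa' + 'a' + 'bbbb' = aaaabbbb ✓
- |xy| = 4 ≤ 4 ✓
- |y| = 1 > 0 ✓

All pumping lemma constraints are satisfied.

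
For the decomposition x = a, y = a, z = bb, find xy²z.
aaabb

Given x = 'a', y = 'a', z = 'bb' and i = 2:

xy^2z = x + y·y·...·y (2 times) + z
       = 'a' + 'a'^2 + 'bb'
       = 'a' + 'aa' + 'bb'
       = 'aaabb'

The pumped string is 'aaabb' with length 5.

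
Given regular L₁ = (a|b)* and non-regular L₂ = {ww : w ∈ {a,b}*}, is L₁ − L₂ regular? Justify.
No — L₁ − L₂ is not regular.

L₁ − L₂ is the complement of {ww} within {a,b}*. If it were regular, its complement {ww} would be regular as well (regular languages are closed under complement) — contradiction. So L₁ − L₂ is not regular.

Note that the bare facts "L₁ regular, L₂ non-regular" do not settle the question by themselves: the closure of regular languages under ∪, ∩, complement and difference applies only when BOTH operands are regular. With a non-regular operand the result can come out regular or non-regular depending on the specific languages, so one has to work out L₁ − L₂ for this particular pair, as above.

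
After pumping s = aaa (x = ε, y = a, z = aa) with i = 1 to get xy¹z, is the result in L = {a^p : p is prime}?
Yes

xy¹z = ε · a · aa = aaa.
aaa has length 3, which is prime, so it is in L.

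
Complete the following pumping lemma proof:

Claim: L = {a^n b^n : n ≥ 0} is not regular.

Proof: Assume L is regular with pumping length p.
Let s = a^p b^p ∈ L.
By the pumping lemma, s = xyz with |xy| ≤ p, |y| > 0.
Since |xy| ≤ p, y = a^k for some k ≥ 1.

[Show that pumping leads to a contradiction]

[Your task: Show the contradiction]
Consider xy²z = a^(p+k) b^p.

Since k ≥ 1, we have p + k > p.
So xy²z has more a's than b's: (p+k) a's vs p b's.
This means xy²z ∉ L because a^n b^n requires equal counts.

This contradicts the pumping lemma which states xy²z ∈ L.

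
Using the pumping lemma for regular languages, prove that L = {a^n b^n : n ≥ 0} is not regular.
Assume for contradiction that L is regular, and let p ≥ 1 be the pumping length given by the pumping lemma.
Choose s = a^p b^p. Then s ∈ L and |s| = 2p ≥ p.
By the pumping lemma, s = xyz for some x, y, z with |xy| ≤ p, |y| ≥ 1, and xy^i z ∈ L for every i ≥ 0.
Since |xy| ≤ p and the first p symbols of s are all a's, we must have y = a^k for some k with 1 ≤ k ≤ p.

Take i = 2: xy²z = a^(p + k) b^p.
This string has p + k a's but p b's, and p + k > p because k ≥ 1. So xy²z ∉ L.

This contradicts the pumping lemma, which requires xy^i z ∈ L for all i ≥ 0.
Hence L = {a^n b^n : n ≥ 0} is not regular. ∎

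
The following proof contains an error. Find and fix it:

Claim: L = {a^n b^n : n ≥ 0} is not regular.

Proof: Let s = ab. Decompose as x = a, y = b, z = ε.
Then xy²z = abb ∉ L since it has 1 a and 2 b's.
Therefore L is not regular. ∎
Error: The string s = ab might be shorter than the pumping length p.

Correction: Choose s = a^p b^p to ensure |s| ≥ p. Also, the decomposition is wrong: with |xy| ≤ p, y cannot include b's when s starts with p a's.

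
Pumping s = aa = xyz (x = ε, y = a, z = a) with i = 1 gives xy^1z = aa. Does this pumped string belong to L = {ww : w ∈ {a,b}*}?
Yes

xy¹z = ε · a · a = aa.
aa splits into halves a · a, which are equal, so it is in L (w = a).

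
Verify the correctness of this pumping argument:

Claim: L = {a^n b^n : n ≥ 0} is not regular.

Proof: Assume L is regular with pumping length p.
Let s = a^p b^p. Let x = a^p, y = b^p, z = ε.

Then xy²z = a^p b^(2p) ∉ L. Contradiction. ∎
The proof is INCORRECT.

Error: The decomposition violates |xy| ≤ p.
With x = a^p and y = b^p, we have |xy| = 2p > p.
The pumping lemma requires |xy| ≤ p, so y must be within the first p characters.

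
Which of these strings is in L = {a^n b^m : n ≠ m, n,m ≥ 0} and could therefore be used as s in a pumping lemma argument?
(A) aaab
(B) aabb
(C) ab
(A) aaab

The pumping lemma is applied to a string s that lies in L, so first check membership of each option:
- (A) aaab = a^3 b^1 with 3 ≠ 1, so it is in L ✓
- (B) aabb = a^2 b^2 has n = m = 2, so it is not in L ✗
- (C) ab = a^1 b^1 has n = m = 1, so it is not in L ✗

Only (A) aaab is in L, so it is the only candidate that could play the role of s.
(In a complete proof one picks s in terms of the pumping length p so that |s| ≥ p is guaranteed; a fixed string like aaab illustrates the shape of such an s.)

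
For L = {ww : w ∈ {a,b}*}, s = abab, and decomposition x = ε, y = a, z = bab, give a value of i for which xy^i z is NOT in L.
i = 3

xy³z = ε · aaa · bab = aaabab; aaabab has length 6; its halves are aaa and bab, which differ, so it is not in L.
(Other choices also work, e.g. i = 0, 2; only i = 1 is guaranteed to stay in L since xy¹z = s.)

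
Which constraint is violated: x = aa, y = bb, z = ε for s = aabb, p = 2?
Violated: |xy| ≤ p

The decomposition x = aa, y = bb, z = ε for s = aabb with p = 2
violates the constraint: |xy| ≤ p

|xy| = |aabb| = 4 > 2 = p. The decomposition puts too many characters in xy.

Pumping lemma constraints:
1. xyz = s (decomposition is valid)
2. |xy| ≤ p
3. |y| > 0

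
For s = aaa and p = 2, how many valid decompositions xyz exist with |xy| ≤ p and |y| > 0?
3

For s = 'aaa' with pumping length p = 2:

Constraints: |xy| ≤ 2, |y| > 0

Valid decompositions (|xy| ≤ p, |y| ≥ 1):
  • x='', y='a', z='aa'
  • x='a', y='a', z='a'
  • x='', y='aa', z='a'

Total count: 3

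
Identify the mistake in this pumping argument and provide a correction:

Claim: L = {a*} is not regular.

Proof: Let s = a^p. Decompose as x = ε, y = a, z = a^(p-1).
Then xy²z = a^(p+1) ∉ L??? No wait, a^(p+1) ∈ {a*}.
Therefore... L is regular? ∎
Error: The proof attempts to show a*  is not regular, but a* IS regular!

Correction: a* is a regular language (recognized by a simple DFA with one accepting state and self-loop on 'a'). The pumping lemma can only prove non-regularity, not regularity. For regular languages, pumping always works.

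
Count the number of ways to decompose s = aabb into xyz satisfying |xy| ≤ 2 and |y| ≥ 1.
3

For s = 'aabb' with pumping length p = 2:

Constraints: |xy| ≤ 2, |y| > 0

Valid decompositions (|xy| ≤ p, |y| ≥ 1):
  • x='', y='a', z='abb'
  • x='a', y='a', z='bb'
  • x='', y='aa', z='bb'

Total count: 3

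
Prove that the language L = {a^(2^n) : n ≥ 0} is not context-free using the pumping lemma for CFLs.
Assume for contradiction that L is context-free, and let p ≥ 1 be the pumping length given by the pumping lemma for CFLs.
Choose s = a^(2^p). Then s ∈ L and |s| = 2^p ≥ p.
By the CFL pumping lemma, s = uvxyz for some u, v, x, y, z with |vxy| ≤ p, |vy| ≥ 1, and uv^i xy^i z ∈ L for every i ≥ 0.
All symbols are a's, so only lengths matter: let k = |vy|, with 1 ≤ k ≤ |vxy| ≤ p < 2^p.

Take i = 2: |uv²xy²z| = 2^p + k, and 2^p < 2^p + k < 2^p + 2^p = 2^(p+1).
So the length lies strictly between consecutive powers of two and is not a power of 2; uv²xy²z ∉ L.

This contradicts the CFL pumping lemma, which requires uv^i xy^i z ∈ L for all i ≥ 0.
Hence L = {a^(2^n) : n ≥ 0} is not context-free. ∎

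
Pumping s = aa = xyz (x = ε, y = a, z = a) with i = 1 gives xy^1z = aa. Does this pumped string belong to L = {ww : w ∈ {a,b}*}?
Yes

xy¹z = ε · a · a = aa.
aa splits into halves a · a, which are equal, so it is in L (w = a).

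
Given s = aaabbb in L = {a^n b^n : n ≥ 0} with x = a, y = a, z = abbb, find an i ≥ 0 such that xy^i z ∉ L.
i = 2

xy²z = a · aa · abbb = aaaabbb; aaaabbb has 4 a's and 3 b's; 4 ≠ 3, so it is not in L.
(Other choices also work, e.g. i = 0, 3; only i = 1 is guaranteed to stay in L since xy¹z = s.)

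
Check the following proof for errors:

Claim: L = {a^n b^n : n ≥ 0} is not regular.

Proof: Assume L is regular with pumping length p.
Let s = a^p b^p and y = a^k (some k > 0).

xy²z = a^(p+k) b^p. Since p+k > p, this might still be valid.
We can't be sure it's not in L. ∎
The proof is INCORRECT.

Error: The conclusion is wrong.
xy²z = a^(p+k) b^p is definitely NOT in L because the number of a's (p+k) ≠ number of b's (p).
The proof incorrectly doubts what is actually a valid contradiction.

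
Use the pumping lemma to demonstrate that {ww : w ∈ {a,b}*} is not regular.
Assume for contradiction that L is regular, and let p ≥ 1 be the pumping length given by the pumping lemma.
Choose s = a^p b a^p b. Then s ∈ L (take w = a^p b) and |s| = 2p + 2 ≥ p.
By the pumping lemma, s = xyz for some x, y, z with |xy| ≤ p, |y| ≥ 1, and xy^i z ∈ L for every i ≥ 0.
Since |xy| ≤ p and the first p symbols of s are all a's, y = a^k for some k with 1 ≤ k ≤ p.

Take i = 2: t = xy²z = a^(p + k) b a^p b.
Suppose t = uu for some string u. The string t contains exactly two b's and ends in b, so u contains exactly one b and ends in b; hence u = a^j b for some j, and uu = a^j b a^j b. Comparing with t = a^(p + k) b a^p b forces j = p + k (first block) and j = p (second block), which is impossible since k ≥ 1. So t ∉ L.

This contradicts the pumping lemma, which requires xy^i z ∈ L for all i ≥ 0.
Hence L = {ww : w ∈ {a,b}*} is not regular. ∎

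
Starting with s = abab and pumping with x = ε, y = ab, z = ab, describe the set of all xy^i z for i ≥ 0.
{xy^i z : i ≥ 0} = {(ab)^(i+1) : i ≥ 0} = {ab, abab, ababab, ...}

With x = ε, y = ab, z = ab: Pumping 'ab' gives strings of alternating a's and b's.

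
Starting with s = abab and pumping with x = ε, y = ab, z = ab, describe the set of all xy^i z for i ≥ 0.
{xy^i z : i ≥ 0} = {(ab)^(i+1) : i ≥ 0} = {ab, abab, ababab, ...}

With x = ε, y = ab, z = ab: Pumping 'ab' gives strings of alternating a's and b's.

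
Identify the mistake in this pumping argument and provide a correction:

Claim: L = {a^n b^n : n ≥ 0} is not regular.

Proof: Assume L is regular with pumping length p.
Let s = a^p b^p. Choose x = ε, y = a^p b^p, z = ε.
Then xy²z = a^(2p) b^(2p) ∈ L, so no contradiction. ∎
Error: The decomposition violates |xy| ≤ p. With y = a^p b^p, |xy| = |y| = 2p > p. (The proof also miscomputes xy²z, which would be a^p b^p a^p b^p rather than a^(2p) b^(2p), and it wrongly treats one harmless decomposition as settling the matter — the prover does not get to choose the decomposition.)

Correction: The pumping lemma requires |xy| ≤ p, and the argument must handle every decomposition satisfying |xy| ≤ p, |y| ≥ 1. Since s starts with p a's, any such y consists only of a's, say y = a^k with k ≥ 1. Then xy²z = a^(p+k) b^p has unequal numbers of a's and b's, so xy²z ∉ L — the required contradiction.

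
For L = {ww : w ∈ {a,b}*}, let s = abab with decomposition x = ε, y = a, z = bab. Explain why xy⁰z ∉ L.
xy⁰z = bab ∉ L

Pumping with i = 0 replaces y = a by y⁰ = ε:
- Original: s = xyz = abab; abab splits into halves ab · ab, which are equal, so it is in L (w = ab)
- Pumped: xy⁰z = ε · ε · bab = bab
- bab has odd length 3, so it cannot be written as ww and is not in L

The pumping lemma would require xy⁰z ∈ L, so this decomposition yields a contradiction.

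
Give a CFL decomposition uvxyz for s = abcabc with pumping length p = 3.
u='ab', v='c', x='a', y='b', z='c'

For s = abcabc with pumping length p = 3:

One valid decomposition:
- u = 'ab'
- v = 'c'
- x = 'a'
- y = 'b'
- z = 'c'

Verification:
- uvxyz = 'ab' + 'c' + 'a' + 'b' + 'c' = abcabc ✓
- |vxy| = |'cab'| = 3 ≤ 3 ✓
- |vy| = |'cb'| = 2 > 0 ✓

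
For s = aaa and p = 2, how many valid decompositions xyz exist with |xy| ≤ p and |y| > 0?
3

For s = 'aaa' with pumping length p = 2:

Constraints: |xy| ≤ 2, |y| > 0

Valid decompositions (|xy| ≤ p, |y| ≥ 1):
  • x='', y='a', z='aa'
  • x='a', y='a', z='a'
  • x='', y='aa', z='a'

Total count: 3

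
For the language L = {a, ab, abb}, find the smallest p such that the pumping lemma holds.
p = 4

For a finite language L, the pumping lemma holds vacuously if p > max|s| for s ∈ L.

The longest string in L = {a, ab, abb} has length 3.
If p = 4, then no string s ∈ L has |s| ≥ p, so the condition is vacuously true.

The minimum pumping length is p = 4.

Why no smaller p works: for any p ≤ 3, the longest string s ∈ L has |s| = 3 ≥ p, so it would
have to be pumpable; but pumping up (i = 2, 3, ...) produces ever longer strings, which cannot all lie in the
finite language L. So the pumping property fails for every p ≤ 3.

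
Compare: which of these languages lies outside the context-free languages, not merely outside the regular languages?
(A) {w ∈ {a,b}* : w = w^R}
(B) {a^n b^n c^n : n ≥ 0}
(B) {a^n b^n c^n : n ≥ 0}

(B) {a^n b^n c^n : n ≥ 0} requires the CFL pumping lemma.

- {w ∈ {a,b}* : w = w^R} is context-free (but not regular)
  • Can be shown non-regular with the regular pumping lemma
  • After pumping, the string is no longer symmetric

- {a^n b^n c^n : n ≥ 0} is NOT context-free
  • Requires the CFL pumping lemma to prove
  • Cannot maintain three equal counts simultaneously

The CFL pumping lemma is "stronger" in that it can prove non-membership
in the larger class of context-free languages.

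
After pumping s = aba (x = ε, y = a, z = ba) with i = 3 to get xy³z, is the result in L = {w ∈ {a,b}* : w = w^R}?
No

xy³z = ε · aaa · ba = aaaba.
aaaba reversed is abaaa ≠ aaaba, so it is not a palindrome and is not in L.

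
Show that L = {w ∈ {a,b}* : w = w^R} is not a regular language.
Assume for contradiction that L is regular, and let p ≥ 1 be the pumping length given by the pumping lemma.
Choose s = a^p b a^p. Then s ∈ L (it reads the same in both directions) and |s| = 2p + 1 ≥ p.
By the pumping lemma, s = xyz for some x, y, z with |xy| ≤ p, |y| ≥ 1, and xy^i z ∈ L for every i ≥ 0.
Since |xy| ≤ p and the first p symbols of s are all a's, y = a^k for some k with 1 ≤ k ≤ p.

Take i = 0: xy⁰z = a^(p − k) b a^p.
Its reversal is a^p b a^(p − k). These differ because the block of a's before the unique b has length p − k in one and p in the other, and p − k ≠ p since k ≥ 1. So xy⁰z is not a palindrome, i.e. xy⁰z ∉ L.

This contradicts the pumping lemma, which requires xy^i z ∈ L for all i ≥ 0.
Hence L = {w ∈ {a,b}* : w = w^R} is not regular. ∎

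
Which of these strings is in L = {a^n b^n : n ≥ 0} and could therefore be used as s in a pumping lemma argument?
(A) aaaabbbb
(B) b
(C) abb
(A) aaaabbbb

The pumping lemma is applied to a string s that lies in L, so first check membership of each option:
- (A) aaaabbbb = a^4 b^4 has equal counts (4 = 4), so it is in L ✓
- (B) b has 0 a's and 1 b's; 0 ≠ 1, so it is not in L ✗
- (C) abb has 1 a's and 2 b's; 1 ≠ 2, so it is not in L ✗

Only (A) aaaabbbb is in L, so it is the only candidate that could play the role of s.
(In a complete proof one picks s in terms of the pumping length p so that |s| ≥ p is guaranteed; a fixed string like aaaabbbb illustrates the shape of such an s.)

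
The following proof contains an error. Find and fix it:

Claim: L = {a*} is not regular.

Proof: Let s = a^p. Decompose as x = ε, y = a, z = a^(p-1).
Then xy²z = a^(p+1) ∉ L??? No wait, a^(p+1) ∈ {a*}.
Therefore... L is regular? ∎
Error: The proof attempts to show a*  is not regular, but a* IS regular!

Correction: a* is a regular language (recognized by a simple DFA with one accepting state and self-loop on 'a'). The pumping lemma can only prove non-regularity, not regularity. For regular languages, pumping always works.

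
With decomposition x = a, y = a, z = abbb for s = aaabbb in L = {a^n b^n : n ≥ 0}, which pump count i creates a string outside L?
i = 3

xy³z = a · aaa · abbb = aaaaabbb; aaaaabbb has 5 a's and 3 b's; 5 ≠ 3, so it is not in L.
(Other choices also work, e.g. i = 0, 2; only i = 1 is guaranteed to stay in L since xy¹z = s.)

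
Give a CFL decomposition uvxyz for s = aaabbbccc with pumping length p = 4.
u='aa', v='a', x='bb', y='b', z='ccc'

For s = aaabbbccc with pumping length p = 4:

One valid decomposition:
- u = 'aa'
- v = 'a'
- x = 'bb'
- y = 'b'
- z = 'ccc'

Verification:
- uvxyz = 'aa' + 'a' + 'bb' + 'b' + 'ccc' = aaabbbccc ✓
- |vxy| = |'abbb'| = 4 ≤ 4 ✓
- |vy| = |'ab'| = 2 > 0 ✓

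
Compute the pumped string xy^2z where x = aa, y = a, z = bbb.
aaaabbb

Given x = 'aa', y = 'a', z = 'bbb' and i = 2:

xy^2z = x + y·y·...·y (2 times) + z
       = 'aa' + 'a'^2 + 'bbb'
       = 'aa' + 'aa' + 'bbb'
       = 'aaaabbb'

The pumped string is 'aaaabbb' with length 7.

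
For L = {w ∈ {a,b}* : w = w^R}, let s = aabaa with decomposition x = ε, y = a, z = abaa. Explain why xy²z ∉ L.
xy²z = aaabaa ∉ L

Pumping with i = 2 replaces y = a by y² = aa:
- Original: s = xyz = aabaa; aabaa reversed is aabaa, the same string, so it is a palindrome and is in L
- Pumped: xy²z = ε · aa · abaa = aaabaa
- aaabaa reversed is aabaaa ≠ aaabaa, so it is not a palindrome and is not in L

The pumping lemma would require xy²z ∈ L, so this decomposition yields a contradiction.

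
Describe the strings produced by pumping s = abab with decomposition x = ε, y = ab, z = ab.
{xy^i z : i ≥ 0} = {(ab)^(i+1) : i ≥ 0} = {ab, abab, ababab, ...}

With x = ε, y = ab, z = ab: Pumping 'ab' gives strings of alternating a's and b's.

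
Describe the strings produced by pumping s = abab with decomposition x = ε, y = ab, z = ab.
{xy^i z : i ≥ 0} = {(ab)^(i+1) : i ≥ 0} = {ab, abab, ababab, ...}

With x = ε, y = ab, z = ab: Pumping 'ab' gives strings of alternating a's and b's.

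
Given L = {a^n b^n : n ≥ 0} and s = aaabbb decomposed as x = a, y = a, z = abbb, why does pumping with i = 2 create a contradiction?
xy²z = aaaabbb ∉ L

Pumping with i = 2 replaces y = a by y² = aa:
- Original: s = xyz = aaabbb; aaabbb = a^3 b^3 has equal counts (3 = 3), so it is in L
- Pumped: xy²z = a · aa · abbb = aaaabbb
- aaaabbb has 4 a's and 3 b's; 4 ≠ 3, so it is not in L

The pumping lemma would require xy²z ∈ L, so this decomposition yields a contradiction.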